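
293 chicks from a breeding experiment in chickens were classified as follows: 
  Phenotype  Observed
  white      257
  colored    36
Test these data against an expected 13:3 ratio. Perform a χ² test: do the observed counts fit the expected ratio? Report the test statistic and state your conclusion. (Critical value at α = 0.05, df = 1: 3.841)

The 13:3 ratio has 16 parts, so with N = 293 the expected counts are:
  white: 293 × 13/16 = 238.0625
  colored: 293 × 3/16 = 54.9375
χ² = Σ (O − E)² / E
  white: (257 − 238.0625)² / 238.0625 = 1.5064
  colored: (36 − 54.9375)² / 54.9375 = 6.5279
χ² = 1.5064 + 6.5279 = 8.0343 ≈ 8.034
Degrees of freedom = 2 − 1 = 1; critical value at α = 0.05 is 3.841.
Since 8.034 > 3.841, we reject the null hypothesis — the data do not fit the 13:3 ratio.

8.034; not consistent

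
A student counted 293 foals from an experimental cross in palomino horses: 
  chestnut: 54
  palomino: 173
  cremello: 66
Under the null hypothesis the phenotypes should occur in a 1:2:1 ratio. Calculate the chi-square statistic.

10.570

Under the 1:2:1 hypothesis (Σ ratio = 4, N = 293):
  chestnut: 293 × 1/4 = 73.25
  palomino: 293 × 2/4 = 146.5
  cremello: 293 × 1/4 = 73.25
χ² = Σ (O − E)² / E
  chestnut: (54 − 73.25)² / 73.25 = 5.0589
  palomino: (173 − 146.5)² / 146.5 = 4.7935
  cremello: (66 − 73.25)² / 73.25 = 0.7176
χ² = 5.0589 + 4.7935 + 0.7176 = 10.570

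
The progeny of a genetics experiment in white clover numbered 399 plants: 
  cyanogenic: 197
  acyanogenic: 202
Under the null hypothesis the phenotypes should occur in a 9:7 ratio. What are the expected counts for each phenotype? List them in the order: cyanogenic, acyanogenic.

Under the 9:7 hypothesis (Σ ratio = 16, N = 399):
  cyanogenic: 399 × 9/16 = 224.4375
  acyanogenic: 399 × 7/16 = 174.5625

224.4375, 174.5625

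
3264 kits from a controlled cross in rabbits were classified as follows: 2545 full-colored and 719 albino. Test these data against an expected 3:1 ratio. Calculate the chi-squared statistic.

15.374

Total ratio parts = 4. Expected numbers out of 3264:
  full-colored: 3264 × 3/4 = 2448
  albino: 3264 × 1/4 = 816
χ² = Σ (O − E)² / E
  full-colored: (2545 − 2448)² / 2448 = 3.8435
  albino: (719 − 816)² / 816 = 11.5306
χ² = 3.8435 + 11.5306 = 15.3741 ≈ 15.374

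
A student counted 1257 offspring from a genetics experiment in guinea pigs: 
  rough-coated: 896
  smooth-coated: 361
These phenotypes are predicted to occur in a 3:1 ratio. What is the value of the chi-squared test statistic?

9.273

Total ratio parts = 4. Expected numbers out of 1257:
  rough-coated: 1257 × 3/4 = 942.75
  smooth-coated: 1257 × 1/4 = 314.25
χ² = Σ (O − E)² / E
  rough-coated: (896 − 942.75)² / 942.75 = 2.3183
  smooth-coated: (361 − 314.25)² / 314.25 = 6.9549
χ² = 2.3183 + 6.9549 = 9.2732 ≈ 9.273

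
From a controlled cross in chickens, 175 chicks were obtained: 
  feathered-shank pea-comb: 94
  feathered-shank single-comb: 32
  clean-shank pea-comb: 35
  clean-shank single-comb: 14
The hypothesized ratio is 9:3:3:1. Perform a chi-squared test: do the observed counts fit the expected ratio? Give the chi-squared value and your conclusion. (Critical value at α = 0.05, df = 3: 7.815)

The 9:3:3:1 ratio has 16 parts, so with N = 175 the expected counts are:
  feathered-shank pea-comb: 175 × 9/16 = 98.4375
  feathered-shank single-comb: 175 × 3/16 = 32.8125
  clean-shank pea-comb: 175 × 3/16 = 32.8125
  clean-shank single-comb: 175 × 1/16 = 10.9375
χ² = Σ (O − E)² / E
  feathered-shank pea-comb: (94 − 98.4375)² / 98.4375 = 0.2000
  feathered-shank single-comb: (32 − 32.8125)² / 32.8125 = 0.0201
  clean-shank pea-comb: (35 − 32.8125)² / 32.8125 = 0.1458
  clean-shank single-comb: (14 − 10.9375)² / 10.9375 = 0.8575
χ² = 0.2000 + 0.0201 + 0.1458 + 0.8575 = 1.2234 ≈ 1.223
Degrees of freedom = 4 − 1 = 3; critical value at α = 0.05 is 7.815.
Since 1.223 < 7.815, we fail to reject the null hypothesis — the data are consistent with the 9:3:3:1 ratio.

1.223; consistent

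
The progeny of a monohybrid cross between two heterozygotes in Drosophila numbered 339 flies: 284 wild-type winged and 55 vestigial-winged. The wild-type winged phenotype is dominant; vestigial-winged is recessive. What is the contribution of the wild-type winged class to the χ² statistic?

3.481

For a monohybrid cross between heterozygotes with complete dominance, the expected phenotypic ratio is 3:1.
The 3:1 ratio has 4 parts, so with N = 339 the expected counts are:
  wild-type winged: 339 × 3/4 = 254.25
  vestigial-winged: 339 × 1/4 = 84.75
Contribution of wild-type winged: (284 − 254.25)² / 254.25 = 3.4811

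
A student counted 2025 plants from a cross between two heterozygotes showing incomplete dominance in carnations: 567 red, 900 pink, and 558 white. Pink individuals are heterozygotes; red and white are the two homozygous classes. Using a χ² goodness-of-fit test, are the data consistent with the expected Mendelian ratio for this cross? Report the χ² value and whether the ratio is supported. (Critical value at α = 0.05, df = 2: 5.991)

25.080; not consistent

With incomplete dominance, a heterozygote × heterozygote cross gives a 1:2:1 phenotypic ratio.
Expected counts for N = 2025 under a 1:2:1 ratio (total parts = 4):
  red: 2025 × 1/4 = 506.25
  pink: 2025 × 2/4 = 1012.5
  white: 2025 × 1/4 = 506.25
χ² = Σ (O − E)² / E
  red: (567 − 506.25)² / 506.25 = 7.2900
  pink: (900 − 1012.5)² / 1012.5 = 12.5000
  white: (558 − 506.25)² / 506.25 = 5.2900
χ² = 7.2900 + 12.5000 + 5.2900 = 25.080
Degrees of freedom = 3 − 1 = 2; critical value at α = 0.05 is 5.991.
Since 25.080 > 5.991, we reject the null hypothesis — the data do not fit the 1:2:1 ratio.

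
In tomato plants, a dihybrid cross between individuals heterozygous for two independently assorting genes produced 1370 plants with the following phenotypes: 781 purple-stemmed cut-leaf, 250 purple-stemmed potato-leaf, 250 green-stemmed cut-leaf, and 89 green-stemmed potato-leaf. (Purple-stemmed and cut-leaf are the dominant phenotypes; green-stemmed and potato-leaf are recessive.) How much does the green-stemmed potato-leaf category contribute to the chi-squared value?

A dihybrid F₂ with independent assortment and complete dominance at both loci gives a 9:3:3:1 phenotypic ratio.
Under the 9:3:3:1 hypothesis (Σ ratio = 16, N = 1370):
  purple-stemmed cut-leaf: 1370 × 9/16 = 770.625
  purple-stemmed potato-leaf: 1370 × 3/16 = 256.875
  green-stemmed cut-leaf: 1370 × 3/16 = 256.875
  green-stemmed potato-leaf: 1370 × 1/16 = 85.625
Contribution of green-stemmed potato-leaf: (89 − 85.625)² / 85.625 = 0.1330

0.133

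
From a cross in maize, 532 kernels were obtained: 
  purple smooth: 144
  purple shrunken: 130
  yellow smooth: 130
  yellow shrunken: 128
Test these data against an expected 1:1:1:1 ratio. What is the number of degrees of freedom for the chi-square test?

3

A goodness-of-fit test with 4 phenotype classes has df = 4 − 1 = 3.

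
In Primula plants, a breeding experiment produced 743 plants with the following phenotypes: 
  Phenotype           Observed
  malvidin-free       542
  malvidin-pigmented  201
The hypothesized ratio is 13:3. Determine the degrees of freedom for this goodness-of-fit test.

1

A goodness-of-fit test with 2 phenotype classes has df = 2 − 1 = 1.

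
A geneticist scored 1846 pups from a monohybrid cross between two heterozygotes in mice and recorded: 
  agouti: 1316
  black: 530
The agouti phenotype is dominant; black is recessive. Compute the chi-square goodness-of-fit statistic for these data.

13.557

For a monohybrid cross between heterozygotes with complete dominance, the expected phenotypic ratio is 3:1.
The 3:1 ratio has 4 parts, so with N = 1846 the expected counts are:
  agouti: 1846 × 3/4 = 1384.5
  black: 1846 × 1/4 = 461.5
χ² = Σ (O − E)² / E
  agouti: (1316 − 1384.5)² / 1384.5 = 3.3891
  black: (530 − 461.5)² / 461.5 = 10.1674
χ² = 3.3891 + 10.1674 = 13.5565 ≈ 13.557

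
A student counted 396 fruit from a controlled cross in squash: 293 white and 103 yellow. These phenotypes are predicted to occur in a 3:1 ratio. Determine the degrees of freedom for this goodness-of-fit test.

1

A goodness-of-fit test with 2 phenotype classes has df = 2 − 1 = 1.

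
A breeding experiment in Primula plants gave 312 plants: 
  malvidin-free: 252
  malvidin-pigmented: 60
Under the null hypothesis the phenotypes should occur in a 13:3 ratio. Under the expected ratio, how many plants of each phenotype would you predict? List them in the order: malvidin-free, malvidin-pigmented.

253.5, 58.5

Total ratio parts = 16. Expected numbers out of 312:
  malvidin-free: 312 × 13/16 = 253.5
  malvidin-pigmented: 312 × 3/16 = 58.5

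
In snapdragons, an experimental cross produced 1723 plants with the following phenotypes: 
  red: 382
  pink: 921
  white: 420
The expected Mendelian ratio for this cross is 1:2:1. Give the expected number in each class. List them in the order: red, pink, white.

430.75, 861.5, 430.75

The 1:2:1 ratio has 4 parts, so with N = 1723 the expected counts are:
  red: 1723 × 1/4 = 430.75
  pink: 1723 × 2/4 = 861.5
  white: 1723 × 1/4 = 430.75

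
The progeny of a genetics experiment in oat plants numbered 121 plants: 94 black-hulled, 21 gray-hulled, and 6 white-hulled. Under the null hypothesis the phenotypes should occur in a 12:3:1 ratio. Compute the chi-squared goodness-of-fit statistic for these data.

Expected counts for N = 121 under a 12:3:1 ratio (total parts = 16):
  black-hulled: 121 × 12/16 = 90.75
  gray-hulled: 121 × 3/16 = 22.6875
  white-hulled: 121 × 1/16 = 7.5625
χ² = Σ (O − E)² / E
  black-hulled: (94 − 90.75)² / 90.75 = 0.1164
  gray-hulled: (21 − 22.6875)² / 22.6875 = 0.1255
  white-hulled: (6 − 7.5625)² / 7.5625 = 0.3228
χ² = 0.1164 + 0.1255 + 0.3228 = 0.5647 ≈ 0.565

0.565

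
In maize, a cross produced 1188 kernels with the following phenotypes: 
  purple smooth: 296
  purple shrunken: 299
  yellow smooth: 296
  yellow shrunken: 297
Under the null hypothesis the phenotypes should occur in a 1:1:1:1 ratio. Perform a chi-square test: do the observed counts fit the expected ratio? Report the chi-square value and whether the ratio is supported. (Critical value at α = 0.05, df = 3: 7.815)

0.020; consistent

Under the 1:1:1:1 hypothesis (Σ ratio = 4, N = 1188):
  purple smooth: 1188 × 1/4 = 297
  purple shrunken: 1188 × 1/4 = 297
  yellow smooth: 1188 × 1/4 = 297
  yellow shrunken: 1188 × 1/4 = 297
χ² = Σ (O − E)² / E
  purple smooth: (296 − 297)² / 297 = 0.0034
  purple shrunken: (299 − 297)² / 297 = 0.0135
  yellow smooth: (296 − 297)² / 297 = 0.0034
  yellow shrunken: (297 − 297)² / 297 = 0.0000
χ² = 0.0034 + 0.0135 + 0.0034 + 0.0000 = 0.0203 ≈ 0.020
Degrees of freedom = 4 − 1 = 3; critical value at α = 0.05 is 7.815.
Since 0.020 < 7.815, we fail to reject the null hypothesis — the data are consistent with the 1:1:1:1 ratio.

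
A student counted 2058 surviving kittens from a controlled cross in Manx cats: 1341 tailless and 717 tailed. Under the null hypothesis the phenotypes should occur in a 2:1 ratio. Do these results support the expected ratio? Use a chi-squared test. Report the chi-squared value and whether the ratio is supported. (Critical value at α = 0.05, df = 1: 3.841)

Total ratio parts = 3. Expected numbers out of 2058:
  tailless: 2058 × 2/3 = 1372
  tailed: 2058 × 1/3 = 686
χ² = Σ (O − E)² / E
  tailless: (1341 − 1372)² / 1372 = 0.7004
  tailed: (717 − 686)² / 686 = 1.4009
χ² = 0.7004 + 1.4009 = 2.1013 ≈ 2.101
Degrees of freedom = 2 − 1 = 1; critical value at α = 0.05 is 3.841.
Since 2.101 < 3.841, we fail to reject the null hypothesis — the data are consistent with the 2:1 ratio.

2.101; consistent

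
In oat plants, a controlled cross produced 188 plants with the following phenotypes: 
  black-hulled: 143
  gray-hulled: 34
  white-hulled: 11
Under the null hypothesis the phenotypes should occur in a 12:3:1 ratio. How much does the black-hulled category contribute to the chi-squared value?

Under the 12:3:1 hypothesis (Σ ratio = 16, N = 188):
  black-hulled: 188 × 12/16 = 141
  gray-hulled: 188 × 3/16 = 35.25
  white-hulled: 188 × 1/16 = 11.75
Contribution of black-hulled: (143 − 141)² / 141 = 0.0284

0.028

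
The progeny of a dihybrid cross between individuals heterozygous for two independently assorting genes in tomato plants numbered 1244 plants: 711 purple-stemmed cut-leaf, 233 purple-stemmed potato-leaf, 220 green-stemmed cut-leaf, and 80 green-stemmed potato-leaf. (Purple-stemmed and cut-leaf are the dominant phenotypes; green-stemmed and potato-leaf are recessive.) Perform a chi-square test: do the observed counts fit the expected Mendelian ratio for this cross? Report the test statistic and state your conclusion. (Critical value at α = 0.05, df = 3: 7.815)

A dihybrid F₂ with independent assortment and complete dominance at both loci gives a 9:3:3:1 phenotypic ratio.
Total ratio parts = 16. Expected numbers out of 1244:
  purple-stemmed cut-leaf: 1244 × 9/16 = 699.75
  purple-stemmed potato-leaf: 1244 × 3/16 = 233.25
  green-stemmed cut-leaf: 1244 × 3/16 = 233.25
  green-stemmed potato-leaf: 1244 × 1/16 = 77.75
χ² = Σ (O − E)² / E
  purple-stemmed cut-leaf: (711 − 699.75)² / 699.75 = 0.1809
  purple-stemmed potato-leaf: (233 − 233.25)² / 233.25 = 0.0003
  green-stemmed cut-leaf: (220 − 233.25)² / 233.25 = 0.7527
  green-stemmed potato-leaf: (80 − 77.75)² / 77.75 = 0.0651
χ² = 0.1809 + 0.0003 + 0.7527 + 0.0651 = 0.999
Degrees of freedom = 4 − 1 = 3; critical value at α = 0.05 is 7.815.
Since 0.999 < 7.815, we fail to reject the null hypothesis — the data are consistent with the 9:3:3:1 ratio.

0.999; consistent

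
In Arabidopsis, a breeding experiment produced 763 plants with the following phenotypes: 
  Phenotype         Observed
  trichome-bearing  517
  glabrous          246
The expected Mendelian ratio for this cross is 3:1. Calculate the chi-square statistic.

21.337

The 3:1 ratio has 4 parts, so with N = 763 the expected counts are:
  trichome-bearing: 763 × 3/4 = 572.25
  glabrous: 763 × 1/4 = 190.75
χ² = Σ (O − E)² / E
  trichome-bearing: (517 − 572.25)² / 572.25 = 5.3343
  glabrous: (246 − 190.75)² / 190.75 = 16.0029
χ² = 5.3343 + 16.0029 = 21.3372 ≈ 21.337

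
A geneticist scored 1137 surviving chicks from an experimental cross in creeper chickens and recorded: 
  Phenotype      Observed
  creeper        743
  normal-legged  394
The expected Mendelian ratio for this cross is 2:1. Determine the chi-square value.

0.891

Under the 2:1 hypothesis (Σ ratio = 3, N = 1137):
  creeper: 1137 × 2/3 = 758
  normal-legged: 1137 × 1/3 = 379
χ² = Σ (O − E)² / E
  creeper: (743 − 758)² / 758 = 0.2968
  normal-legged: (394 − 379)² / 379 = 0.5937
χ² = 0.2968 + 0.5937 = 0.8905 ≈ 0.891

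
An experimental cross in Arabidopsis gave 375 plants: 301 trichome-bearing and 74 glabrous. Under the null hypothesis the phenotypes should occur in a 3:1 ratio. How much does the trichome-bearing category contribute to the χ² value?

The 3:1 ratio has 4 parts, so with N = 375 the expected counts are:
  trichome-bearing: 375 × 3/4 = 281.25
  glabrous: 375 × 1/4 = 93.75
Contribution of trichome-bearing: (301 − 281.25)² / 281.25 = 1.3869

1.387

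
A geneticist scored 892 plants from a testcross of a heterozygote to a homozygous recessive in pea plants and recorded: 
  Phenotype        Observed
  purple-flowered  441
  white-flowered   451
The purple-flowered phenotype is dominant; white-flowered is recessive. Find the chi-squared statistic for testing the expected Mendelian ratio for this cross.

0.112

A testcross of a heterozygote (Aa × aa) gives a 1:1 phenotypic ratio.
Expected counts for N = 892 under a 1:1 ratio (total parts = 2):
  purple-flowered: 892 × 1/2 = 446
  white-flowered: 892 × 1/2 = 446
χ² = Σ (O − E)² / E
  purple-flowered: (441 − 446)² / 446 = 0.0561
  white-flowered: (451 − 446)² / 446 = 0.0561
χ² = 0.0561 + 0.0561 = 0.1122 ≈ 0.112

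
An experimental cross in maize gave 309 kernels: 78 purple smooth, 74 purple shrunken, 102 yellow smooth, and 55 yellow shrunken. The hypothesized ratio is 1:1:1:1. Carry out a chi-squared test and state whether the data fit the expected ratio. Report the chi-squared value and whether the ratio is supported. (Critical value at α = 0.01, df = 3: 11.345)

Under the 1:1:1:1 hypothesis (Σ ratio = 4, N = 309):
  purple smooth: 309 × 1/4 = 77.25
  purple shrunken: 309 × 1/4 = 77.25
  yellow smooth: 309 × 1/4 = 77.25
  yellow shrunken: 309 × 1/4 = 77.25
χ² = Σ (O − E)² / E
  purple smooth: (78 − 77.25)² / 77.25 = 0.0073
  purple shrunken: (74 − 77.25)² / 77.25 = 0.1367
  yellow smooth: (102 − 77.25)² / 77.25 = 7.9296
  yellow shrunken: (55 − 77.25)² / 77.25 = 6.4086
χ² = 0.0073 + 0.1367 + 7.9296 + 6.4086 = 14.4822 ≈ 14.482
Degrees of freedom = 4 − 1 = 3; critical value at α = 0.01 is 11.345.
Since 14.482 > 11.345, we reject the null hypothesis — the data do not fit the 1:1:1:1 ratio.

14.482; not consistent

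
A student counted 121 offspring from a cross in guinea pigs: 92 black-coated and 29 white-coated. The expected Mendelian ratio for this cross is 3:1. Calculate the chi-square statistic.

Total ratio parts = 4. Expected numbers out of 121:
  black-coated: 121 × 3/4 = 90.75
  white-coated: 121 × 1/4 = 30.25
χ² = Σ (O − E)² / E
  black-coated: (92 − 90.75)² / 90.75 = 0.0172
  white-coated: (29 − 30.25)² / 30.25 = 0.0517
χ² = 0.0172 + 0.0517 = 0.0689 ≈ 0.069

0.069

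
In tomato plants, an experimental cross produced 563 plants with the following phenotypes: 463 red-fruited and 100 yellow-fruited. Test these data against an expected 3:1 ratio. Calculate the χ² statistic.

The 3:1 ratio has 4 parts, so with N = 563 the expected counts are:
  red-fruited: 563 × 3/4 = 422.25
  yellow-fruited: 563 × 1/4 = 140.75
χ² = Σ (O − E)² / E
  red-fruited: (463 − 422.25)² / 422.25 = 3.9327
  yellow-fruited: (100 − 140.75)² / 140.75 = 11.7980
χ² = 3.9327 + 11.7980 = 15.7307 ≈ 15.731

15.731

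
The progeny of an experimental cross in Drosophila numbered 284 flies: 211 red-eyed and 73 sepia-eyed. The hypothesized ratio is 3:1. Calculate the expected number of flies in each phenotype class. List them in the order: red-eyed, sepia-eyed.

Under the 3:1 hypothesis (Σ ratio = 4, N = 284):
  red-eyed: 284 × 3/4 = 213
  sepia-eyed: 284 × 1/4 = 71

213, 71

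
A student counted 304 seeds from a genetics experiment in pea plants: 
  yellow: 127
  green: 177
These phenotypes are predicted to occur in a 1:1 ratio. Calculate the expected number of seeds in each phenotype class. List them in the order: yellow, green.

152, 152

Under the 1:1 hypothesis (Σ ratio = 2, N = 304):
  yellow: 304 × 1/2 = 152
  green: 304 × 1/2 = 152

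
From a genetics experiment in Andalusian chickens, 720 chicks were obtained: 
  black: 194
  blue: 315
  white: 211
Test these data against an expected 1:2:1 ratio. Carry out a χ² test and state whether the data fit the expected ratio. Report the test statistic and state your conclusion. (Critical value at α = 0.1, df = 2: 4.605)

The 1:2:1 ratio has 4 parts, so with N = 720 the expected counts are:
  black: 720 × 1/4 = 180
  blue: 720 × 2/4 = 360
  white: 720 × 1/4 = 180
χ² = Σ (O − E)² / E
  black: (194 − 180)² / 180 = 1.0889
  blue: (315 − 360)² / 360 = 5.6250
  white: (211 − 180)² / 180 = 5.3389
χ² = 1.0889 + 5.6250 + 5.3389 = 12.0528 ≈ 12.053
Degrees of freedom = 3 − 1 = 2; critical value at α = 0.1 is 4.605.
Since 12.053 > 4.605, we reject the null hypothesis — the data do not fit the 1:2:1 ratio.

12.053; not consistent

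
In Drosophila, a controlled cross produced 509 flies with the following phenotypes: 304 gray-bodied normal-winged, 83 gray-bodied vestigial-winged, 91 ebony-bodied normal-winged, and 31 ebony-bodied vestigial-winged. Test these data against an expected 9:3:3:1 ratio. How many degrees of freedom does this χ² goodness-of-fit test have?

3

A goodness-of-fit test with 4 phenotype classes has df = 4 − 1 = 3.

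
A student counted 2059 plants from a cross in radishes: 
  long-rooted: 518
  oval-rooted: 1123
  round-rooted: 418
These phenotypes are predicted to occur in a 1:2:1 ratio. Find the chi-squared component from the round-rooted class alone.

Under the 1:2:1 hypothesis (Σ ratio = 4, N = 2059):
  long-rooted: 2059 × 1/4 = 514.75
  oval-rooted: 2059 × 2/4 = 1029.5
  round-rooted: 2059 × 1/4 = 514.75
Contribution of round-rooted: (418 − 514.75)² / 514.75 = 18.1847

18.185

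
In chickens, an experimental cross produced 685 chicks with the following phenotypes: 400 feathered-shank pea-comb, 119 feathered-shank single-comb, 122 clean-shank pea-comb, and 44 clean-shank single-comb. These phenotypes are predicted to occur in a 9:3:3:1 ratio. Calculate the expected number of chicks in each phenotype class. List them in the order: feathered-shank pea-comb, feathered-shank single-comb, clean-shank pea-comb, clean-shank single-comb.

385.3125, 128.4375, 128.4375, 42.8125

Total ratio parts = 16. Expected numbers out of 685:
  feathered-shank pea-comb: 685 × 9/16 = 385.3125
  feathered-shank single-comb: 685 × 3/16 = 128.4375
  clean-shank pea-comb: 685 × 3/16 = 128.4375
  clean-shank single-comb: 685 × 1/16 = 42.8125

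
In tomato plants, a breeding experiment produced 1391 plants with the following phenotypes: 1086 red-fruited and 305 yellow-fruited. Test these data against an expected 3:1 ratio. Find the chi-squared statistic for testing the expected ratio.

The 3:1 ratio has 4 parts, so with N = 1391 the expected counts are:
  red-fruited: 1391 × 3/4 = 1043.25
  yellow-fruited: 1391 × 1/4 = 347.75
χ² = Σ (O − E)² / E
  red-fruited: (1086 − 1043.25)² / 1043.25 = 1.7518
  yellow-fruited: (305 − 347.75)² / 347.75 = 5.2554
χ² = 1.7518 + 5.2554 = 7.0072 ≈ 7.007

7.007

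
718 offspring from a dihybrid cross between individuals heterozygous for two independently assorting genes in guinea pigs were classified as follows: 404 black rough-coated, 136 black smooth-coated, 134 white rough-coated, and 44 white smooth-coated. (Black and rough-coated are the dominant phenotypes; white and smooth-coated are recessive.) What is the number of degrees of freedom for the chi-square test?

3

A dihybrid F₂ with independent assortment and complete dominance at both loci gives a 9:3:3:1 phenotypic ratio.
A goodness-of-fit test with 4 phenotype classes has df = 4 − 1 = 3.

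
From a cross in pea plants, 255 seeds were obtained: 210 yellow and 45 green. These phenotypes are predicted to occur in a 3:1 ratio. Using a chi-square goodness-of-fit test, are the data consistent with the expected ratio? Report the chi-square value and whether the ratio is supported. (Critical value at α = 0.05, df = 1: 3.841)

Expected counts for N = 255 under a 3:1 ratio (total parts = 4):
  yellow: 255 × 3/4 = 191.25
  green: 255 × 1/4 = 63.75
χ² = Σ (O − E)² / E
  yellow: (210 − 191.25)² / 191.25 = 1.8382
  green: (45 − 63.75)² / 63.75 = 5.5147
χ² = 1.8382 + 5.5147 = 7.3529 ≈ 7.353
Degrees of freedom = 2 − 1 = 1; critical value at α = 0.05 is 3.841.
Since 7.353 > 3.841, we reject the null hypothesis — the data do not fit the 3:1 ratio.

7.353; not consistent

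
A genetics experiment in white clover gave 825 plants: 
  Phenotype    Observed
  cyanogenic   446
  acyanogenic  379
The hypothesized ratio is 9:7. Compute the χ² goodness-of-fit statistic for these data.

The 9:7 ratio has 16 parts, so with N = 825 the expected counts are:
  cyanogenic: 825 × 9/16 = 464.0625
  acyanogenic: 825 × 7/16 = 360.9375
χ² = Σ (O − E)² / E
  cyanogenic: (446 − 464.0625)² / 464.0625 = 0.7030
  acyanogenic: (379 − 360.9375)² / 360.9375 = 0.9039
χ² = 0.7030 + 0.9039 = 1.6069 ≈ 1.607

1.607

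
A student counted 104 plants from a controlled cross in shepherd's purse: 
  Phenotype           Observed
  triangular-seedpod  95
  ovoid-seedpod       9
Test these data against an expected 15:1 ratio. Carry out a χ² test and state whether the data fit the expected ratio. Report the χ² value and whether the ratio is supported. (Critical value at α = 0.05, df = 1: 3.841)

1.026; consistent

The 15:1 ratio has 16 parts, so with N = 104 the expected counts are:
  triangular-seedpod: 104 × 15/16 = 97.5
  ovoid-seedpod: 104 × 1/16 = 6.5
χ² = Σ (O − E)² / E
  triangular-seedpod: (95 − 97.5)² / 97.5 = 0.0641
  ovoid-seedpod: (9 − 6.5)² / 6.5 = 0.9615
χ² = 0.0641 + 0.9615 = 1.0256 ≈ 1.026
Degrees of freedom = 2 − 1 = 1; critical value at α = 0.05 is 3.841.
Since 1.026 < 3.841, we fail to reject the null hypothesis — the data are consistent with the 15:1 ratio.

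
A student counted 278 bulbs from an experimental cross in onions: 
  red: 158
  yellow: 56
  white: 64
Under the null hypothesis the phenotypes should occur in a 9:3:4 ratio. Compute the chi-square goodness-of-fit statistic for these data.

0.740

Under the 9:3:4 hypothesis (Σ ratio = 16, N = 278):
  red: 278 × 9/16 = 156.375
  yellow: 278 × 3/16 = 52.125
  white: 278 × 4/16 = 69.5
χ² = Σ (O − E)² / E
  red: (158 − 156.375)² / 156.375 = 0.0169
  yellow: (56 − 52.125)² / 52.125 = 0.2881
  white: (64 − 69.5)² / 69.5 = 0.4353
χ² = 0.0169 + 0.2881 + 0.4353 = 0.7403 ≈ 0.740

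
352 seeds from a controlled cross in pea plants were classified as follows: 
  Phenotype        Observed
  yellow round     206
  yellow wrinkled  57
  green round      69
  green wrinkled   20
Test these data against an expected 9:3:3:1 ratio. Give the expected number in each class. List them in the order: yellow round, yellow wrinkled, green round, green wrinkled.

Total ratio parts = 16. Expected numbers out of 352:
  yellow round: 352 × 9/16 = 198
  yellow wrinkled: 352 × 3/16 = 66
  green round: 352 × 3/16 = 66
  green wrinkled: 352 × 1/16 = 22

198, 66, 66, 22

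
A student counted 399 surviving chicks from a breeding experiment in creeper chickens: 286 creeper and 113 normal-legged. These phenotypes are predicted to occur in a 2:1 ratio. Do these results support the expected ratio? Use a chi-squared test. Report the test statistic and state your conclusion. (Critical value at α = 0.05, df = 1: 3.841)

Total ratio parts = 3. Expected numbers out of 399:
  creeper: 399 × 2/3 = 266
  normal-legged: 399 × 1/3 = 133
χ² = Σ (O − E)² / E
  creeper: (286 − 266)² / 266 = 1.5038
  normal-legged: (113 − 133)² / 133 = 3.0075
χ² = 1.5038 + 3.0075 = 4.5113 ≈ 4.511
Degrees of freedom = 2 − 1 = 1; critical value at α = 0.05 is 3.841.
Since 4.511 > 3.841, we reject the null hypothesis — the data do not fit the 2:1 ratio.

4.511; not consistent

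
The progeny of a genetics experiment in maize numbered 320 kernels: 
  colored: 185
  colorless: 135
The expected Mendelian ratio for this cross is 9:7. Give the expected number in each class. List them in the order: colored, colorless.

The 9:7 ratio has 16 parts, so with N = 320 the expected counts are:
  colored: 320 × 9/16 = 180
  colorless: 320 × 7/16 = 140

180, 140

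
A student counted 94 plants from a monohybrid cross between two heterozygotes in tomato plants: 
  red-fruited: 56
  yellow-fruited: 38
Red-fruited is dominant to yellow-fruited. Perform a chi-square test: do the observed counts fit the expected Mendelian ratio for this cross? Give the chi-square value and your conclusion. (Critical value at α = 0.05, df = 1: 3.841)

For a monohybrid cross between heterozygotes with complete dominance, the expected phenotypic ratio is 3:1.
Total ratio parts = 4. Expected numbers out of 94:
  red-fruited: 94 × 3/4 = 70.5
  yellow-fruited: 94 × 1/4 = 23.5
χ² = Σ (O − E)² / E
  red-fruited: (56 − 70.5)² / 70.5 = 2.9823
  yellow-fruited: (38 − 23.5)² / 23.5 = 8.9468
χ² = 2.9823 + 8.9468 = 11.9291 ≈ 11.929
Degrees of freedom = 2 − 1 = 1; critical value at α = 0.05 is 3.841.
Since 11.929 > 3.841, we reject the null hypothesis — the data do not fit the 3:1 ratio.

11.929; not consistent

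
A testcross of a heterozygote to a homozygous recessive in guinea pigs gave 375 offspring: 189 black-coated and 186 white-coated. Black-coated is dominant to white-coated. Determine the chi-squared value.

0.024

A testcross of a heterozygote (Aa × aa) gives a 1:1 phenotypic ratio.
Expected counts for N = 375 under a 1:1 ratio (total parts = 2):
  black-coated: 375 × 1/2 = 187.5
  white-coated: 375 × 1/2 = 187.5
χ² = Σ (O − E)² / E
  black-coated: (189 − 187.5)² / 187.5 = 0.0120
  white-coated: (186 − 187.5)² / 187.5 = 0.0120
χ² = 0.0120 + 0.0120 = 0.024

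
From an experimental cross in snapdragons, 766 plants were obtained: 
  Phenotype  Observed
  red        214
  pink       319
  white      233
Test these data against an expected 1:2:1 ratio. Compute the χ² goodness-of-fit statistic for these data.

Total ratio parts = 4. Expected numbers out of 766:
  red: 766 × 1/4 = 191.5
  pink: 766 × 2/4 = 383
  white: 766 × 1/4 = 191.5
χ² = Σ (O − E)² / E
  red: (214 − 191.5)² / 191.5 = 2.6436
  pink: (319 − 383)² / 383 = 10.6945
  white: (233 − 191.5)² / 191.5 = 8.9935
χ² = 2.6436 + 10.6945 + 8.9935 = 22.3316 ≈ 22.332

22.332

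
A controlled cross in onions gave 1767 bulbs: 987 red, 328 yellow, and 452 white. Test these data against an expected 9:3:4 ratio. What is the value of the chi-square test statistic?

Expected counts for N = 1767 under a 9:3:4 ratio (total parts = 16):
  red: 1767 × 9/16 = 993.9375
  yellow: 1767 × 3/16 = 331.3125
  white: 1767 × 4/16 = 441.75
χ² = Σ (O − E)² / E
  red: (987 − 993.9375)² / 993.9375 = 0.0484
  yellow: (328 − 331.3125)² / 331.3125 = 0.0331
  white: (452 − 441.75)² / 441.75 = 0.2378
χ² = 0.0484 + 0.0331 + 0.2378 = 0.3193 ≈ 0.319

0.319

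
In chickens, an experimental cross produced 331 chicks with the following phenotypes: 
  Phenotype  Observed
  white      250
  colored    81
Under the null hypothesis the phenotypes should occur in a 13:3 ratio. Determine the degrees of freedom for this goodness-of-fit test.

A goodness-of-fit test with 2 phenotype classes has df = 2 − 1 = 1.

1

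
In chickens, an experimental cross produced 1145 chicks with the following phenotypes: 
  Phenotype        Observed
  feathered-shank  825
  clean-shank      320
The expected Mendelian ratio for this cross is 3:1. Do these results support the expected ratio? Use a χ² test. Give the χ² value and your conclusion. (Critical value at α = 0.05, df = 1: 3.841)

5.306; not consistent

Expected counts for N = 1145 under a 3:1 ratio (total parts = 4):
  feathered-shank: 1145 × 3/4 = 858.75
  clean-shank: 1145 × 1/4 = 286.25
χ² = Σ (O − E)² / E
  feathered-shank: (825 − 858.75)² / 858.75 = 1.3264
  clean-shank: (320 − 286.25)² / 286.25 = 3.9793
χ² = 1.3264 + 3.9793 = 5.3057 ≈ 5.306
Degrees of freedom = 2 − 1 = 1; critical value at α = 0.05 is 3.841.
Since 5.306 > 3.841, we reject the null hypothesis — the data do not fit the 3:1 ratio.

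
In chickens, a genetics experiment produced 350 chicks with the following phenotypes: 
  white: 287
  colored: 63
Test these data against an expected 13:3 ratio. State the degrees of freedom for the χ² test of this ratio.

A goodness-of-fit test with 2 phenotype classes has df = 2 − 1 = 1.

1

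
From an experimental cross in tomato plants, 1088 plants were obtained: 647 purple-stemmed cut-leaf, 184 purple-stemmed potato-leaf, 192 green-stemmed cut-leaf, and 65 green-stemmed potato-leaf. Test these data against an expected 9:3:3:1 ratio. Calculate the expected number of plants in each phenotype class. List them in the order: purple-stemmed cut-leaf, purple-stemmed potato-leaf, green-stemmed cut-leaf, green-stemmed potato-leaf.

612, 204, 204, 68

The 9:3:3:1 ratio has 16 parts, so with N = 1088 the expected counts are:
  purple-stemmed cut-leaf: 1088 × 9/16 = 612
  purple-stemmed potato-leaf: 1088 × 3/16 = 204
  green-stemmed cut-leaf: 1088 × 3/16 = 204
  green-stemmed potato-leaf: 1088 × 1/16 = 68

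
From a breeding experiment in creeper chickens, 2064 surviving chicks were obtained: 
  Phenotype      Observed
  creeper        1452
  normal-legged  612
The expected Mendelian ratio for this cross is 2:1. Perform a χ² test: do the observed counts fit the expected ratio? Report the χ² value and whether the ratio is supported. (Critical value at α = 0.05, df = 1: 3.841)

Under the 2:1 hypothesis (Σ ratio = 3, N = 2064):
  creeper: 2064 × 2/3 = 1376
  normal-legged: 2064 × 1/3 = 688
χ² = Σ (O − E)² / E
  creeper: (1452 − 1376)² / 1376 = 4.1977
  normal-legged: (612 − 688)² / 688 = 8.3953
χ² = 4.1977 + 8.3953 = 12.593
Degrees of freedom = 2 − 1 = 1; critical value at α = 0.05 is 3.841.
Since 12.593 > 3.841, we reject the null hypothesis — the data do not fit the 2:1 ratio.

12.593; not consistent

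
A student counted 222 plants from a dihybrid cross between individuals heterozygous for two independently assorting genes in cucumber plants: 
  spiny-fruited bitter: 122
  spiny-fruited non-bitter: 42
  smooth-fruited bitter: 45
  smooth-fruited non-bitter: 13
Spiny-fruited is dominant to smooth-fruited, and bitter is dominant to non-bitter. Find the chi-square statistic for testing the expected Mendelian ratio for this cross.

A dihybrid F₂ with independent assortment and complete dominance at both loci gives a 9:3:3:1 phenotypic ratio.
Expected counts for N = 222 under a 9:3:3:1 ratio (total parts = 16):
  spiny-fruited bitter: 222 × 9/16 = 124.875
  spiny-fruited non-bitter: 222 × 3/16 = 41.625
  smooth-fruited bitter: 222 × 3/16 = 41.625
  smooth-fruited non-bitter: 222 × 1/16 = 13.875
χ² = Σ (O − E)² / E
  spiny-fruited bitter: (122 − 124.875)² / 124.875 = 0.0662
  spiny-fruited non-bitter: (42 − 41.625)² / 41.625 = 0.0034
  smooth-fruited bitter: (45 − 41.625)² / 41.625 = 0.2736
  smooth-fruited non-bitter: (13 − 13.875)² / 13.875 = 0.0552
χ² = 0.0662 + 0.0034 + 0.2736 + 0.0552 = 0.3984 ≈ 0.398

0.398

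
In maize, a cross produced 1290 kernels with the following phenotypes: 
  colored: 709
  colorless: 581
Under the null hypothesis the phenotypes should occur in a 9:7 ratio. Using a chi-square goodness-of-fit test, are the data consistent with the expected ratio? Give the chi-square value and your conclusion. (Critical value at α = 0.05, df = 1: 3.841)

Total ratio parts = 16. Expected numbers out of 1290:
  colored: 1290 × 9/16 = 725.625
  colorless: 1290 × 7/16 = 564.375
χ² = Σ (O − E)² / E
  colored: (709 − 725.625)² / 725.625 = 0.3809
  colorless: (581 − 564.375)² / 564.375 = 0.4897
χ² = 0.3809 + 0.4897 = 0.8706 ≈ 0.871
Degrees of freedom = 2 − 1 = 1; critical value at α = 0.05 is 3.841.
Since 0.871 < 3.841, we fail to reject the null hypothesis — the data are consistent with the 9:7 ratio.

0.871; consistent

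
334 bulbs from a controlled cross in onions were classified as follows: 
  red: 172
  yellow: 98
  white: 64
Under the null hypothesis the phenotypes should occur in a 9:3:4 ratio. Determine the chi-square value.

The 9:3:4 ratio has 16 parts, so with N = 334 the expected counts are:
  red: 334 × 9/16 = 187.875
  yellow: 334 × 3/16 = 62.625
  white: 334 × 4/16 = 83.5
χ² = Σ (O − E)² / E
  red: (172 − 187.875)² / 187.875 = 1.3414
  yellow: (98 − 62.625)² / 62.625 = 19.9823
  white: (64 − 83.5)² / 83.5 = 4.5539
χ² = 1.3414 + 19.9823 + 4.5539 = 25.8776 ≈ 25.878

25.878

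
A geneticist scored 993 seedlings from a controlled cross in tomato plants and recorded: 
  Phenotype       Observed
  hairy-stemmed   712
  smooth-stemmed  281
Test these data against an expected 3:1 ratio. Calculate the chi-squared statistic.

5.761

The 3:1 ratio has 4 parts, so with N = 993 the expected counts are:
  hairy-stemmed: 993 × 3/4 = 744.75
  smooth-stemmed: 993 × 1/4 = 248.25
χ² = Σ (O − E)² / E
  hairy-stemmed: (712 − 744.75)² / 744.75 = 1.4402
  smooth-stemmed: (281 − 248.25)² / 248.25 = 4.3205
χ² = 1.4402 + 4.3205 = 5.7607 ≈ 5.761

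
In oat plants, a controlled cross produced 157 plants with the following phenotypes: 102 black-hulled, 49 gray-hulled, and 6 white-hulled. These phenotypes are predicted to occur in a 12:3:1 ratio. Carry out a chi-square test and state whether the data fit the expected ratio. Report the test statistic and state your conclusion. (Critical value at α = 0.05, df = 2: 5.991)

16.588; not consistent

Total ratio parts = 16. Expected numbers out of 157:
  black-hulled: 157 × 12/16 = 117.75
  gray-hulled: 157 × 3/16 = 29.4375
  white-hulled: 157 × 1/16 = 9.8125
χ² = Σ (O − E)² / E
  black-hulled: (102 − 117.75)² / 117.75 = 2.1067
  gray-hulled: (49 − 29.4375)² / 29.4375 = 13.0001
  white-hulled: (6 − 9.8125)² / 9.8125 = 1.4813
χ² = 2.1067 + 13.0001 + 1.4813 = 16.5881 ≈ 16.588
Degrees of freedom = 3 − 1 = 2; critical value at α = 0.05 is 5.991.
Since 16.588 > 5.991, we reject the null hypothesis — the data do not fit the 12:3:1 ratio.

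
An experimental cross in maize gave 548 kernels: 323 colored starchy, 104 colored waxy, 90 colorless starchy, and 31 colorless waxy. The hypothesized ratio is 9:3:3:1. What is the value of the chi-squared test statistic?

Total ratio parts = 16. Expected numbers out of 548:
  colored starchy: 548 × 9/16 = 308.25
  colored waxy: 548 × 3/16 = 102.75
  colorless starchy: 548 × 3/16 = 102.75
  colorless waxy: 548 × 1/16 = 34.25
χ² = Σ (O − E)² / E
  colored starchy: (323 − 308.25)² / 308.25 = 0.7058
  colored waxy: (104 − 102.75)² / 102.75 = 0.0152
  colorless starchy: (90 − 102.75)² / 102.75 = 1.5821
  colorless waxy: (31 − 34.25)² / 34.25 = 0.3084
χ² = 0.7058 + 0.0152 + 1.5821 + 0.3084 = 2.6115 ≈ 2.612

2.612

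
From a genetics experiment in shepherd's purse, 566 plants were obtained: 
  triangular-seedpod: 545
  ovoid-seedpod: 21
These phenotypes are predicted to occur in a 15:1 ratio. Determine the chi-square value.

6.231

The 15:1 ratio has 16 parts, so with N = 566 the expected counts are:
  triangular-seedpod: 566 × 15/16 = 530.625
  ovoid-seedpod: 566 × 1/16 = 35.375
χ² = Σ (O − E)² / E
  triangular-seedpod: (545 − 530.625)² / 530.625 = 0.3894
  ovoid-seedpod: (21 − 35.375)² / 35.375 = 5.8414
χ² = 0.3894 + 5.8414 = 6.2308 ≈ 6.231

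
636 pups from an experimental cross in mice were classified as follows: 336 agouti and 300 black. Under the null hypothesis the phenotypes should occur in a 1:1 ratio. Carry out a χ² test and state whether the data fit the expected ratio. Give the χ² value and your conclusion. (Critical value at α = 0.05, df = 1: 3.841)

The 1:1 ratio has 2 parts, so with N = 636 the expected counts are:
  agouti: 636 × 1/2 = 318
  black: 636 × 1/2 = 318
χ² = Σ (O − E)² / E
  agouti: (336 − 318)² / 318 = 1.0189
  black: (300 − 318)² / 318 = 1.0189
χ² = 1.0189 + 1.0189 = 2.0378 ≈ 2.038
Degrees of freedom = 2 − 1 = 1; critical value at α = 0.05 is 3.841.
Since 2.038 < 3.841, we fail to reject the null hypothesis — the data are consistent with the 1:1 ratio.

2.038; consistent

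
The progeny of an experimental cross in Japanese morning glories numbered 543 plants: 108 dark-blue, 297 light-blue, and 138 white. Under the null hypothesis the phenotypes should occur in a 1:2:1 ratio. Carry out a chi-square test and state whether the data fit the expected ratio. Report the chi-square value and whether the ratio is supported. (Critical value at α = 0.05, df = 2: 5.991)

8.105; not consistent

Total ratio parts = 4. Expected numbers out of 543:
  dark-blue: 543 × 1/4 = 135.75
  light-blue: 543 × 2/4 = 271.5
  white: 543 × 1/4 = 135.75
χ² = Σ (O − E)² / E
  dark-blue: (108 − 135.75)² / 135.75 = 5.6727
  light-blue: (297 − 271.5)² / 271.5 = 2.3950
  white: (138 − 135.75)² / 135.75 = 0.0373
χ² = 5.6727 + 2.3950 + 0.0373 = 8.105
Degrees of freedom = 3 − 1 = 2; critical value at α = 0.05 is 5.991.
Since 8.105 > 5.991, we reject the null hypothesis — the data do not fit the 1:2:1 ratio.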